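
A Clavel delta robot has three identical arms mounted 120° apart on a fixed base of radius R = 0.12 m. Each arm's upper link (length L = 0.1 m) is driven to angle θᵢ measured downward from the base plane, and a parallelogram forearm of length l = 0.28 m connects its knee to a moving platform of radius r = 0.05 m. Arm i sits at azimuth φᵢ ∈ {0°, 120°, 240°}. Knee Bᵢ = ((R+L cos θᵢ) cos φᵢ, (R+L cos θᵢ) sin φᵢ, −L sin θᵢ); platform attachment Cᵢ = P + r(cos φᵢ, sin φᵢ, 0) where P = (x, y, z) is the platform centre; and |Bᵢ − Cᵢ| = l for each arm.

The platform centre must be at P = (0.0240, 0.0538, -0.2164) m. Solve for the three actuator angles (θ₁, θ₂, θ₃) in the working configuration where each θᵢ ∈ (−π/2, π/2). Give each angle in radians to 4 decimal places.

φ1=0.0° → target in arm frame (0.0240, 0.0538)
  e−x'=0.0460;  (l²−L²−(e−x')²−y'²−z²)/2L = 0.0828
  √(A²+B²)=0.2212;  θ1 = -1.3613+1.1872 ≈ -0.1742
φ2=120.0° → target in arm frame (0.0346, -0.0477)
  e−x'=0.0354;  (l²−L²−(e−x')²−y'²−z²)/2L = 0.0902
  θ2 = atan2(B,A) + arccos(C/0.2193) = -0.2618
φ3=240.0° → target in arm frame (-0.0586, -0.0061)
  e−x'=0.1286;  (l²−L²−(e−x')²−y'²−z²)/2L = 0.0250
  γ=atan2(-0.2164,0.1286)=-1.0346;  ψ=arccos(0.0993)=1.4714;  θ3=γ+ψ≈0.4367

θ₁ = -0.1742, θ₂ = -0.2618, θ₃ = 0.4367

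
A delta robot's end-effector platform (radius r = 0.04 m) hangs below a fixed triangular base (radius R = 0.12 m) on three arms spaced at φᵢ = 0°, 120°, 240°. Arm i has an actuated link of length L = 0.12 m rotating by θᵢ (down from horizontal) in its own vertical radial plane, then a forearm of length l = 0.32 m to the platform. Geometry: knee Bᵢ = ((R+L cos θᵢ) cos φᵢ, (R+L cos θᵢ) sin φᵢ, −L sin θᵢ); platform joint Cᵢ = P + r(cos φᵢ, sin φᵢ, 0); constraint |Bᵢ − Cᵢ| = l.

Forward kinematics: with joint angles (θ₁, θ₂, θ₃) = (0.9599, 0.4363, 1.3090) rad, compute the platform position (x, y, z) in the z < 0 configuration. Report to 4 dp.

arm 1 at φ=0.0°: e+L cos θ1 = 0.1488;  centre 1 = (0.1488, 0.0000, -0.0983)
φ2=120.0°: virtual centre (-0.0944, 0.1635, -0.0507), radius l
arm 3 at φ=240.0°: e+L cos θ3 = 0.1111;  centre 3 = (-0.0555, -0.0962, -0.1159)
subtract pairs → two planes through P
[-0.4864 0.3269 0.0952]·P = 0.0064;  [-0.4087 -0.1924 -0.0352]·P = -0.0060
det = 0.2272;  x = 0.0033+0.0299z,  y = 0.0244+-0.2466z
into |P−centre ₁|² = l²: 1.0617z² + 0.1758z + -0.0710 = 0;  Δ = 0.3323;  z = -0.3543 or 0.1886 → z<0 root = -0.3543
x = -0.0073, y = 0.1118

(-0.0073, 0.1118, -0.3543)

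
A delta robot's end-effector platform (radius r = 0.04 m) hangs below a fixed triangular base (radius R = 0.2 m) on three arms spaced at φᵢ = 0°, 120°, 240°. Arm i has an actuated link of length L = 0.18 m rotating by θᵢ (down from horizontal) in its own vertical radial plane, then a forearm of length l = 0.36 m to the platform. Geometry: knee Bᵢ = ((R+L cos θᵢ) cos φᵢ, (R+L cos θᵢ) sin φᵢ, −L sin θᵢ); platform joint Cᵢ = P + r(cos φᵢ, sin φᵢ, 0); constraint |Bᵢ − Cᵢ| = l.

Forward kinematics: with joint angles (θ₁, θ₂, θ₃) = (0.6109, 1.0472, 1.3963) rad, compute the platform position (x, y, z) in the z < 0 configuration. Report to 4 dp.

(0.0955, 0.0537, -0.3893)

arm 1 at φ=0.0°: ρ1 = 0.3074;  S1 = (0.3074, 0.0000, -0.1032)
arm 2 at φ=120.0°: ρ2 = 0.2500;  S2 = (-0.1250, 0.2165, -0.1559)
φ3=240.0°: virtual centre (-0.0956, -0.1656, -0.1773), radius l
subtract pairs → two planes through P
[-0.8649 0.4330 -0.1053]·P = -0.0184;  [-0.8061 -0.3313 -0.1480]·P = -0.0372
Cramer: x(z) = 0.0349-0.1557z;  y(z) = 0.0273-0.0679z
sphere 1 gives Az²+Bz+C=0 with A=1.0289, B=0.2877, C=-0.0439;  B²−4AC=0.2635;  roots -0.3893, 0.1097;  negative root z = -0.3893
x = 0.0955, y = 0.0537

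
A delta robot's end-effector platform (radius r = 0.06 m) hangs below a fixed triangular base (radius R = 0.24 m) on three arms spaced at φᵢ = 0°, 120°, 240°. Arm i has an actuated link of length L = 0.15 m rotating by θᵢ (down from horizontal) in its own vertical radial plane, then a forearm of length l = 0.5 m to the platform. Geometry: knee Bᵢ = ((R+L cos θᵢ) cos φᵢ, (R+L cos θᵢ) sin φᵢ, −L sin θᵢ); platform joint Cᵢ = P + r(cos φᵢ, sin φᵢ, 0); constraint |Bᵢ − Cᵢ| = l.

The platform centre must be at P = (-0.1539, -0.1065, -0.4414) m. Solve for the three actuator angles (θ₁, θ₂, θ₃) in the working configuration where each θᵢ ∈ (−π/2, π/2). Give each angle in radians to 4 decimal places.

θ₁ = 1.2217, θ₂ = 0.6983, θ₃ = -0.1742

arm 1 (φ=0.0°): x'=-0.1539, y'=-0.1065
  e−x'=0.3339;  (l²−L²−(e−x')²−y'²−z²)/2L = -0.3006
  γ=atan2(-0.4414,0.3339)=-0.9232;  ψ=arccos(-0.5430)=2.1448;  θ1=γ+ψ≈1.2217
rotate P by −φ2: (-0.0153, 0.1865, -0.4414)
  e−x'=0.1953;  (l²−L²−(e−x')²−y'²−z²)/2L = -0.1342
  θ2 = atan2(B,A) + arccos(C/0.4827) = 0.6983
rotate P by −φ3: (0.1692, -0.0800, -0.4414)
  A cos θ + B sin θ = C:  0.0108·cos θ + -0.4414·sin θ = 0.0871
  √(A²+B²)=0.4415;  θ3 = -1.5463+1.3721 ≈ -0.1742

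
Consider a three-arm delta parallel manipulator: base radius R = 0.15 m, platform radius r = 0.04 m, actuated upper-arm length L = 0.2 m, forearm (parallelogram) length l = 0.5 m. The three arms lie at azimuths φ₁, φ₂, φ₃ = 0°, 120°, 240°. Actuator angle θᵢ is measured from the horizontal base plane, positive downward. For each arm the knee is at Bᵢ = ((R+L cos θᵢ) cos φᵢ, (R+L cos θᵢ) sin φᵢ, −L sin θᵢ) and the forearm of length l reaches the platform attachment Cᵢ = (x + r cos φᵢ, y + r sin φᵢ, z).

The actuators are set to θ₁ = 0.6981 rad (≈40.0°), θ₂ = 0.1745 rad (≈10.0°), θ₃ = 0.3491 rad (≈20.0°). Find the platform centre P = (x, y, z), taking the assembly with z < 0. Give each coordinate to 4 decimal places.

(-0.0980, 0.0315, -0.4729)

centre 1 = (0.2632·cos0.0°, 0.2632·sin0.0°, -0.1286) = (0.2632, 0.0000, -0.1286)
arm 2 at φ=120.0°: ρ2 = 0.3070;  centre 2 = (-0.1535, 0.2658, -0.0347)
φ3=240.0°: virtual centre (-0.1490, -0.2580, -0.0684), radius l
|centre ₂|²−|centre ₁|² = 0.0096;  |centre ₃|²−|centre ₁|² = 0.0076
plane₁₂: -0.8334x+0.5317y+0.1877z = 0.0096
det = 0.8684;  x = -0.0104+0.1852z,  y = 0.0018+-0.0627z
quadratic in z: (1.0382)z²+(0.1556)z+(-0.1586)=0, √Δ=0.8264 → z ∈ {-0.4729, 0.3231}; z = -0.4729 (taking z<0)
x = -0.0980, y = 0.0315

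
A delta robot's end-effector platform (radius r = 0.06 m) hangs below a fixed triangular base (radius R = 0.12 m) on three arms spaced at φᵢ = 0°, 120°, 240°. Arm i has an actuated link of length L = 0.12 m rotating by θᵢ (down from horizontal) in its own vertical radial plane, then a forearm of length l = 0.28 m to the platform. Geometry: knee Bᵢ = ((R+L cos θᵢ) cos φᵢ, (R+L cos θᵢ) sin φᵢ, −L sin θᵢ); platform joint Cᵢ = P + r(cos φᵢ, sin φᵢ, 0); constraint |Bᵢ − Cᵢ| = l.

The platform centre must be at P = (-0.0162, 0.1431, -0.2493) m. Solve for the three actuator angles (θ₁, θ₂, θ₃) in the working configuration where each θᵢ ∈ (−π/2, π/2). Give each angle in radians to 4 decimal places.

arm 1 (φ=0.0°): x'=-0.0162, y'=0.1431
  A=0.0762, B=-0.2493, C=(l²−L²−A²−y'²−z²)/(2L)=-0.1018
  γ=atan2(-0.2493,0.0762)=-1.2742;  ψ=arccos(-0.3905)=1.9720;  θ1=γ+ψ≈0.6979
φ2=120.0° → target in arm frame (0.1320, -0.0575)
  A=-0.0720, B=-0.2493, C=(l²−L²−A²−y'²−z²)/(2L)=-0.0277
  γ=atan2(-0.2493,-0.0720)=-1.8521;  ψ=arccos(-0.1067)=1.6777;  θ2=γ+ψ≈-0.1743
arm 3 (φ=240.0°): x'=-0.1158, y'=-0.0856
  A cos θ + B sin θ = C:  0.1758·cos θ + -0.2493·sin θ = -0.1516
  γ=atan2(-0.2493,0.1758)=-0.9565;  ψ=arccos(-0.4970)=2.0910;  θ3=γ+ψ≈1.1344

θ₁ = 0.6979, θ₂ = -0.1743, θ₃ = 1.1344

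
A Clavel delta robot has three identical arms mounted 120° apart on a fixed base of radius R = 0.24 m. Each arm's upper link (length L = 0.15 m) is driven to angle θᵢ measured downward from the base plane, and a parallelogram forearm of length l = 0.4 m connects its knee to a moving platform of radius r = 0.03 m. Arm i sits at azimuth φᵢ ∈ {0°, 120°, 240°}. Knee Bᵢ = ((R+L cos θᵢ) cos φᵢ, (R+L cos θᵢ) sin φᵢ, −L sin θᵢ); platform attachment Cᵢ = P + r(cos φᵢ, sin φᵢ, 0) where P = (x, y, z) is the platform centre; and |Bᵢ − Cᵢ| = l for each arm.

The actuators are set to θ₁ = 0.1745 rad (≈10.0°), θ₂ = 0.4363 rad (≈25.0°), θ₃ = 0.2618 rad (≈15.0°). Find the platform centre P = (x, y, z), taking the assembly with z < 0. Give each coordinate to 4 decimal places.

(0.0138, -0.0125, -0.2299)

S1 = (0.3577·cos0.0°, 0.3577·sin0.0°, -0.0260) = (0.3577, 0.0000, -0.0260)
arm 2 at φ=120.0°: e+L cos θ2 = 0.3459;  S2 = (-0.1730, 0.2996, -0.0634)
φ3=240.0°: virtual centre (-0.1774, -0.3073, -0.0388), radius l
eliminate P² terms by subtracting sphere 1 from 2 and 3
[-1.0614 0.5992 -0.0747]·P = -0.0049;  [-1.0703 -0.6147 -0.0256]·P = -0.0012
det = 1.2938;  x = 0.0029+-0.0473z,  y = -0.0031+0.0408z
into |P−S₁|² = l²: 1.0039z² + 0.0854z + -0.0334 = 0;  Δ = 0.1415;  z = -0.2299 or 0.1448 → z<0 root = -0.2299
x = 0.0138, y = -0.0125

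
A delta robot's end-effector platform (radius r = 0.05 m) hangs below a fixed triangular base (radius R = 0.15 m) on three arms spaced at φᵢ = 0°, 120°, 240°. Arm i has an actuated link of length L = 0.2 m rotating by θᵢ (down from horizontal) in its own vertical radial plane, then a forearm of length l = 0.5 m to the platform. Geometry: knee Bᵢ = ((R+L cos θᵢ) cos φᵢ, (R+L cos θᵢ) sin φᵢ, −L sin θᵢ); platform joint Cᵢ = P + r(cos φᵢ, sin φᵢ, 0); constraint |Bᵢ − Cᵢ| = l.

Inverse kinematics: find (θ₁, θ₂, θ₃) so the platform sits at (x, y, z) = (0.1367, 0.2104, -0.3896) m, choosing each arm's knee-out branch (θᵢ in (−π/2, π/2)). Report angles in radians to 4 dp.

arm 1 (φ=0.0°): x'=0.1367, y'=0.2104
  A cos θ + B sin θ = C:  -0.0367·cos θ + -0.3896·sin θ = 0.0315
  θ1 = atan2(B,A) + arccos(C/0.3913) = -0.1745
rotate P by −φ2: (0.1139, -0.2236, -0.3896)
  A cos θ + B sin θ = C:  -0.0139·cos θ + -0.3896·sin θ = 0.0201
  γ=atan2(-0.3896,-0.0139)=-1.6064;  ψ=arccos(0.0515)=1.5193;  θ2=γ+ψ≈-0.0871
φ3=240.0° → target in arm frame (-0.2506, 0.0132)
  A cos θ + B sin θ = C:  0.3506·cos θ + -0.3896·sin θ = -0.1621
  θ3 = atan2(B,A) + arccos(C/0.5241) = 1.0472

θ₁ = -0.1745, θ₂ = -0.0871, θ₃ = 1.0472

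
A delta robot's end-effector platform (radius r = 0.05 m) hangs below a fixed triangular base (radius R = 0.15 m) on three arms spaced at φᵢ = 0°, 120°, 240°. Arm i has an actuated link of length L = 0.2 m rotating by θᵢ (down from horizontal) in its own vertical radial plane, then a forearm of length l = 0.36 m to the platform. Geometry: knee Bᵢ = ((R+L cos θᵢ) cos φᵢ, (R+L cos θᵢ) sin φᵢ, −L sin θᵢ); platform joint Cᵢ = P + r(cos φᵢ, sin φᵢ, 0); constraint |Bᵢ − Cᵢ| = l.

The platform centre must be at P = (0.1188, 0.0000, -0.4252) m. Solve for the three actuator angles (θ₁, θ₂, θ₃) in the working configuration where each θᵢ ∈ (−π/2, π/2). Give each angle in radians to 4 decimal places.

θ₁ = 0.5236, θ₂ = 1.1344, θ₃ = 1.1344

arm 1 (φ=0.0°): x'=0.1188, y'=0.0000
  e−x'=-0.0188;  (l²−L²−(e−x')²−y'²−z²)/2L = -0.2289
  θ1 = atan2(B,A) + arccos(C/0.4256) = 0.5236
φ2=120.0° → target in arm frame (-0.0594, -0.1029)
  A cos θ + B sin θ = C:  0.1594·cos θ + -0.4252·sin θ = -0.3180
  θ2 = atan2(B,A) + arccos(C/0.4541) = 1.1344
φ3=240.0° → target in arm frame (-0.0594, 0.1029)
  e−x'=0.1594;  (l²−L²−(e−x')²−y'²−z²)/2L = -0.3180
  θ3 = atan2(B,A) + arccos(C/0.4541) = 1.1344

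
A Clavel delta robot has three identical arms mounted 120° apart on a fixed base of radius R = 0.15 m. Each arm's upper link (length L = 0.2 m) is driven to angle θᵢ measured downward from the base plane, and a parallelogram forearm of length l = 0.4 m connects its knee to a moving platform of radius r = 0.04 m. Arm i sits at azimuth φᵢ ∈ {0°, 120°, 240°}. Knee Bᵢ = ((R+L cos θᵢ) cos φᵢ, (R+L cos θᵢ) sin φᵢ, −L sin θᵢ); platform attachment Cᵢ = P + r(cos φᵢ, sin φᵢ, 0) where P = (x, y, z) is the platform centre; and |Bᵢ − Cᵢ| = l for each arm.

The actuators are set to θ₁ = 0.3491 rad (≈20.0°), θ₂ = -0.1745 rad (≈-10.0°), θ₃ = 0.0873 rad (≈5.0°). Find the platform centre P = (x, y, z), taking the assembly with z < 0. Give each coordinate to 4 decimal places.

(-0.0481, 0.0258, -0.2674)

O1 = (0.2979·cos0.0°, 0.2979·sin0.0°, -0.0684) = (0.2979, 0.0000, -0.0684)
φ2=120.0°: virtual centre (-0.1535, 0.2658, 0.0347), radius l
O3 = (0.3092·cos240.0°, 0.3092·sin240.0°, -0.0174) = (-0.1546, -0.2678, -0.0174)
|O₂|²−|O₁|² = 0.0020;  |O₃|²−|O₁|² = 0.0025
linear system: -0.9028x+0.5317y = 0.0020−0.2063z; -0.9051x+-0.5356y = 0.0025−0.1019z
Cramer: x(z) = -0.0025+0.1707z;  y(z) = -0.0005-0.0981z
sphere 1 gives Az²+Bz+C=0 with A=1.0388, B=0.0344, C=-0.0651;  B²−4AC=0.2716;  roots -0.2674, 0.2343;  negative root z = -0.2674
x = -0.0481, y = 0.0258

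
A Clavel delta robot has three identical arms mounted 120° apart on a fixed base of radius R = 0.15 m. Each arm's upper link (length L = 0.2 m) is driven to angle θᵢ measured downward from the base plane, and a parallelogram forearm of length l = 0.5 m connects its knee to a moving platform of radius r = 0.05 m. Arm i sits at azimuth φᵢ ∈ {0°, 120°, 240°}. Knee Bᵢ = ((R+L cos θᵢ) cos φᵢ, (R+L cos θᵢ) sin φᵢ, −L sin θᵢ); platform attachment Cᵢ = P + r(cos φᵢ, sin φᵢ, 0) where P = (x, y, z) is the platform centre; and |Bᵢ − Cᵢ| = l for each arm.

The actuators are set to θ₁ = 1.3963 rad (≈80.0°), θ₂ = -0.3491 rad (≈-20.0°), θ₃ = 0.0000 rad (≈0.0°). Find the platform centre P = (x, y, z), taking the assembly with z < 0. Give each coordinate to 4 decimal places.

(-0.3405, 0.0480, -0.3449)

arm 1 at φ=0.0°: (R−r)+L cos θ1 = 0.1347;  O1 = (0.1347, 0.0000, -0.1970)
φ2=120.0°: virtual centre (-0.1440, 0.2494, 0.0684), radius l
O3 = (0.3000·cos240.0°, 0.3000·sin240.0°, 0.0000) = (-0.1500, -0.2598, 0.0000)
subtract pairs → two planes through P
plane₁₂: -0.5574x+0.4987y+0.5307z = 0.0306
det = 0.5736;  x = -0.0565+0.8233z,  y = -0.0017+-0.1441z
quadratic in z: (1.6985)z²+(0.0796)z+(-0.1746)=0, √Δ=1.0922 → z ∈ {-0.3449, 0.2981}; z = -0.3449 (taking z<0)
x = -0.3405, y = 0.0480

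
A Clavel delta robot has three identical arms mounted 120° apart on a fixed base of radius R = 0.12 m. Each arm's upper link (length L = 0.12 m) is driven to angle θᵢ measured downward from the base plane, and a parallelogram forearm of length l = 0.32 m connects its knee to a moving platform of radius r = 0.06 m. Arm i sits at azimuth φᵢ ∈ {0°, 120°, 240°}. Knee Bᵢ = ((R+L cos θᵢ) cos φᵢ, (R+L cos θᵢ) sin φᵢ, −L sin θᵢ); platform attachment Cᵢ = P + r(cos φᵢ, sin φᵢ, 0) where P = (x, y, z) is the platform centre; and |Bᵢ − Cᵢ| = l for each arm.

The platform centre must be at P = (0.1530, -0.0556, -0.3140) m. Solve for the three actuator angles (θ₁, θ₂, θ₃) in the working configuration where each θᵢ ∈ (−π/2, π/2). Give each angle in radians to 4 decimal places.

arm 1 (φ=0.0°): x'=0.1530, y'=-0.0556
  e−x'=-0.0930;  (l²−L²−(e−x')²−y'²−z²)/2L = -0.0931
  θ1 = atan2(B,A) + arccos(C/0.3275) = 0.0002
rotate P by −φ2: (-0.1247, -0.1047, -0.3140)
  A=0.1847, B=-0.3140, C=(l²−L²−A²−y'²−z²)/(2L)=-0.2319
  γ=atan2(-0.3140,0.1847)=-1.0392;  ψ=arccos(-0.6366)=2.2609;  θ2=γ+ψ≈1.2217
φ3=240.0° → target in arm frame (-0.0283, 0.1603)
  e−x'=0.0883;  (l²−L²−(e−x')²−y'²−z²)/2L = -0.1837
  γ=atan2(-0.3140,0.0883)=-1.2965;  ψ=arccos(-0.5633)=2.1692;  θ3=γ+ψ≈0.8726

θ₁ = 0.0002, θ₂ = 1.2217, θ₃ = 0.8726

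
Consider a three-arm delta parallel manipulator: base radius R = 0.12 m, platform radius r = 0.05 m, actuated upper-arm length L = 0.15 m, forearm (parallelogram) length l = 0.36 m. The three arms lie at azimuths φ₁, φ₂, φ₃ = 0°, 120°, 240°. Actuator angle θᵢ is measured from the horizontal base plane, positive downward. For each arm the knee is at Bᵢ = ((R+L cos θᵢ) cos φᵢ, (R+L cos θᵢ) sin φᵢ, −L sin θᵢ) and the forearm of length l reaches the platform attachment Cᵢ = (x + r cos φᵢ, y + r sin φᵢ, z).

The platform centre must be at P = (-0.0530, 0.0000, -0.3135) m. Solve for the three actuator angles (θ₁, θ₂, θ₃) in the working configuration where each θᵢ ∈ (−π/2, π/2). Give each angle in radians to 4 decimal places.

θ₁ = 0.4364, θ₂ = 0.0871, θ₃ = 0.0871

rotate P by −φ1: (-0.0530, 0.0000, -0.3135)
  A cos θ + B sin θ = C:  0.1230·cos θ + -0.3135·sin θ = -0.0210
  γ=atan2(-0.3135,0.1230)=-1.1969;  ψ=arccos(-0.0625)=1.6333;  θ1=γ+ψ≈0.4364
rotate P by −φ2: (0.0265, 0.0459, -0.3135)
  A cos θ + B sin θ = C:  0.0435·cos θ + -0.3135·sin θ = 0.0161
  γ=atan2(-0.3135,0.0435)=-1.4329;  ψ=arccos(0.0507)=1.5200;  θ2=γ+ψ≈0.0871
arm 3 (φ=240.0°): x'=0.0265, y'=-0.0459
  A cos θ + B sin θ = C:  0.0435·cos θ + -0.3135·sin θ = 0.0161
  θ3 = atan2(B,A) + arccos(C/0.3165) = 0.0871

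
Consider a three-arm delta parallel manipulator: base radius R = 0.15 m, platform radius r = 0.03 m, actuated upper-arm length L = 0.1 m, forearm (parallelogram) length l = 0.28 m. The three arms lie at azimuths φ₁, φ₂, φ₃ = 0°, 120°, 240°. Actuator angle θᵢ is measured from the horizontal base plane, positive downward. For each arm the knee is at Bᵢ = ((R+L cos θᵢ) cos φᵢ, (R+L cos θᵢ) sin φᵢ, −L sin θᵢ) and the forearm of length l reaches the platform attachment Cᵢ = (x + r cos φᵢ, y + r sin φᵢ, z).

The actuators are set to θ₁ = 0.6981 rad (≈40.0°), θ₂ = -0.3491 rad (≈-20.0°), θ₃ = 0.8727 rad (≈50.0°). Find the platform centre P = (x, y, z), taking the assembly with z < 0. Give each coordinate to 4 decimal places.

arm 1 at φ=0.0°: (R−r)+L cos θ1 = 0.1966;  S1 = (0.1966, 0.0000, -0.0643)
arm 2 at φ=120.0°: (R−r)+L cos θ2 = 0.2140;  S2 = (-0.1070, 0.1853, 0.0342)
arm 3 at φ=240.0°: (R−r)+L cos θ3 = 0.1843;  S3 = (-0.0921, -0.1596, -0.0766)
|S₂|²−|S₁|² = 0.0042;  |S₃|²−|S₁|² = -0.0030
[-0.6072 0.3706 0.1970]·P = 0.0042;  [-0.5775 -0.3192 -0.0247]·P = -0.0030
Cramer: x(z) = -0.0006+0.1317z;  y(z) = 0.0103-0.3156z
quadratic in z: (1.1170)z²+(0.0701)z+(-0.0353)=0, √Δ=0.4032 → z ∈ {-0.2119, 0.1491}; z = -0.2119 (taking z<0)
x = -0.0285, y = 0.0772

(-0.0285, 0.0772, -0.2119)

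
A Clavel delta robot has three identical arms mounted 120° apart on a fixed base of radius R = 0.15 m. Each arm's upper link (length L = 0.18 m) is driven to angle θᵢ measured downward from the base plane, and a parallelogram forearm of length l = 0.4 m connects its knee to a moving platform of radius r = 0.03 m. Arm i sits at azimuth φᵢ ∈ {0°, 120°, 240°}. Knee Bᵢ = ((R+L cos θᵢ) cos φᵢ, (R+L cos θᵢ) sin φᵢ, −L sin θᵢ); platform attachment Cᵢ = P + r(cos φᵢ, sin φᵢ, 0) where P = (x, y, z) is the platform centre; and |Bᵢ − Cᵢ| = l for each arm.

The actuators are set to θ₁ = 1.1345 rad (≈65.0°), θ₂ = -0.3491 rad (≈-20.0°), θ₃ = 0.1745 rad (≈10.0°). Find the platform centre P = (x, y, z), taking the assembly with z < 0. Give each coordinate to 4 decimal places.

(-0.1820, 0.0513, -0.2833)

arm 1 at φ=0.0°: (R−r)+L cos θ1 = 0.1961;  O1 = (0.1961, 0.0000, -0.1631)
arm 2 at φ=120.0°: (R−r)+L cos θ2 = 0.2891;  O2 = (-0.1446, 0.2504, 0.0616)
φ3=240.0°: virtual centre (-0.1486, -0.2574, -0.0313), radius l
eliminate P² terms by subtracting sphere 1 from 2 and 3
[-0.6813 0.5008 0.4494]·P = 0.0223;  [-0.6894 -0.5149 0.2638]·P = 0.0243
det = 0.6960;  x = -0.0340+0.5222z,  y = -0.0016+-0.1869z
quadratic in z: (1.3077)z²+(0.0866)z+(-0.0805)=0, √Δ=0.6545 → z ∈ {-0.2833, 0.2171}; z = -0.2833 (taking z<0)
x = -0.1820, y = 0.0513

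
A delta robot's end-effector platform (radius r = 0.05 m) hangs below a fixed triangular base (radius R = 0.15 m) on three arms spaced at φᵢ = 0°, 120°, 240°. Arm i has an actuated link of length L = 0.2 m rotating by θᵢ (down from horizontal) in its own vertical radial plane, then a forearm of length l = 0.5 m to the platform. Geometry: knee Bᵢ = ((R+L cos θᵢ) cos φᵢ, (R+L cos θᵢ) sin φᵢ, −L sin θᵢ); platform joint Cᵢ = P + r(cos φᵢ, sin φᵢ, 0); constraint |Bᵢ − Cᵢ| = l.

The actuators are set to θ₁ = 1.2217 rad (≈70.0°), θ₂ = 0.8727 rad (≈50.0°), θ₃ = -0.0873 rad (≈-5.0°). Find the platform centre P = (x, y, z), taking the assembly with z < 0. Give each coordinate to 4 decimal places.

(-0.2028, -0.1763, -0.4728)

arm 1 at φ=0.0°: ρ1 = 0.1684;  S1 = (0.1684, 0.0000, -0.1879)
φ2=120.0°: virtual centre (-0.1143, 0.1979, -0.1532), radius l
φ3=240.0°: virtual centre (-0.1496, -0.2591, 0.0174), radius l
|S₂|²−|S₁|² = 0.0120;  |S₃|²−|S₁|² = 0.0262
linear system: -0.5654x+0.3959y = 0.0120−0.0694z; -0.6361x+-0.5183y = 0.0262−0.4107z
Cramer: x(z) = -0.0305+0.3645z;  y(z) = -0.0131+0.3452z
into |P−S₁|² = l²: 1.2520z² + 0.2218z + -0.1750 = 0;  Δ = 0.9254;  z = -0.4728 or 0.2956 → z<0 root = -0.4728
x = -0.2028, y = -0.1763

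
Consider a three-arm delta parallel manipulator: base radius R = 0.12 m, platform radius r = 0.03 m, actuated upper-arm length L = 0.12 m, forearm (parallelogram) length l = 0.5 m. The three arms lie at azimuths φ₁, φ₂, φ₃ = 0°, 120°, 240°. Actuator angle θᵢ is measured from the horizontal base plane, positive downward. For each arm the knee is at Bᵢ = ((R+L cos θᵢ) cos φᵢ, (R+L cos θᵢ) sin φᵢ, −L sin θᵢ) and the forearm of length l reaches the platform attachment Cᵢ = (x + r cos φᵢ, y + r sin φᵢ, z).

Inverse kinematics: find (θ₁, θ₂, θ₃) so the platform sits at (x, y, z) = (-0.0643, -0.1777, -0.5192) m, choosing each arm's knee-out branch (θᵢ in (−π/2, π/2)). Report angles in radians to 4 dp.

θ₁ = 1.0467, θ₂ = 1.2215, θ₃ = 0.1742

φ1=0.0° → target in arm frame (-0.0643, -0.1777)
  A=0.1543, B=-0.5192, C=(l²−L²−A²−y'²−z²)/(2L)=-0.3723
  √(A²+B²)=0.5416;  θ1 = -1.2819+2.3287 ≈ 1.0467
arm 2 (φ=120.0°): x'=-0.1217, y'=0.1445
  A cos θ + B sin θ = C:  0.2117·cos θ + -0.5192·sin θ = -0.4154
  √(A²+B²)=0.5607;  θ2 = -1.1836+2.4051 ≈ 1.2215
rotate P by −φ3: (0.1860, 0.0332, -0.5192)
  A cos θ + B sin θ = C:  -0.0960·cos θ + -0.5192·sin θ = -0.1846
  √(A²+B²)=0.5280;  θ3 = -1.7537+1.9279 ≈ 0.1742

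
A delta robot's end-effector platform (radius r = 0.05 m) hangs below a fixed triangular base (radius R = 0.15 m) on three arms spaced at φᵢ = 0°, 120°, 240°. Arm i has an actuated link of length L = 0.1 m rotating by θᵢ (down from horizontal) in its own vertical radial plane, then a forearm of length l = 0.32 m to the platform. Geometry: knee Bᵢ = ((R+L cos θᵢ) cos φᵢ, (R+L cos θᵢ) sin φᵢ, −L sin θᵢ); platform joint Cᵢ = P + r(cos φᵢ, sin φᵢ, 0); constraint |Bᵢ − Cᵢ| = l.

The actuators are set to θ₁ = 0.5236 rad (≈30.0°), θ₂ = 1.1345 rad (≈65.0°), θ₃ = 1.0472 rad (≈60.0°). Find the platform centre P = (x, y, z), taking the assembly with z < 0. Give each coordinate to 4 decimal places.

arm 1 at φ=0.0°: (R−r)+L cos θ1 = 0.1866;  centre 1 = (0.1866, 0.0000, -0.0500)
φ2=120.0°: virtual centre (-0.0711, 0.1232, -0.0906), radius l
φ3=240.0°: virtual centre (-0.0750, -0.1299, -0.0866), radius l
|centre ₂|²−|centre ₁|² = -0.0089;  |centre ₃|²−|centre ₁|² = -0.0073
[-0.5155 0.2464 -0.0813]·P = -0.0089;  [-0.5232 -0.2598 -0.0732]·P = -0.0073
Cramer: x(z) = 0.0156-0.1490z;  y(z) = -0.0033+0.0182z
sphere 1 gives Az²+Bz+C=0 with A=1.0225, B=0.1508, C=-0.0707;  B²−4AC=0.3117;  roots -0.3468, 0.1993;  negative root z = -0.3468
x = 0.0673, y = -0.0096

(0.0673, -0.0096, -0.3468)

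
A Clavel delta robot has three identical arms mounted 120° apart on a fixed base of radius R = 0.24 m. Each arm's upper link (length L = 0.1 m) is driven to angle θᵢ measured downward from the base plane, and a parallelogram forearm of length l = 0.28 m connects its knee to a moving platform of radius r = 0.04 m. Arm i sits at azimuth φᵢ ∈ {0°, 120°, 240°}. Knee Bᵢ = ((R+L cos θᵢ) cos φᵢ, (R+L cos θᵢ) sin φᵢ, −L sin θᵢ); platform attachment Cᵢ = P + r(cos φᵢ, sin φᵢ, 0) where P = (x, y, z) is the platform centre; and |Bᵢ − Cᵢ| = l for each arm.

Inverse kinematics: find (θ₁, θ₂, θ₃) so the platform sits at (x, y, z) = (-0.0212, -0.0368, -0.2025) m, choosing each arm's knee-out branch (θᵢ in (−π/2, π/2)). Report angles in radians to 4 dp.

arm 1 (φ=0.0°): x'=-0.0212, y'=-0.0368
  A cos θ + B sin θ = C:  0.2212·cos θ + -0.2025·sin θ = -0.1144
  √(A²+B²)=0.2999;  θ1 = -0.7413+1.9624 ≈ 1.2211
φ2=120.0° → target in arm frame (-0.0213, 0.0368)
  A cos θ + B sin θ = C:  0.2213·cos θ + -0.2025·sin θ = -0.1146
  θ2 = atan2(B,A) + arccos(C/0.2999) = 1.2217
rotate P by −φ3: (0.0425, 0.0000, -0.2025)
  A cos θ + B sin θ = C:  0.1575·cos θ + -0.2025·sin θ = 0.0129
  θ3 = atan2(B,A) + arccos(C/0.2566) = 0.6109

θ₁ = 1.2211, θ₂ = 1.2217, θ₃ = 0.6109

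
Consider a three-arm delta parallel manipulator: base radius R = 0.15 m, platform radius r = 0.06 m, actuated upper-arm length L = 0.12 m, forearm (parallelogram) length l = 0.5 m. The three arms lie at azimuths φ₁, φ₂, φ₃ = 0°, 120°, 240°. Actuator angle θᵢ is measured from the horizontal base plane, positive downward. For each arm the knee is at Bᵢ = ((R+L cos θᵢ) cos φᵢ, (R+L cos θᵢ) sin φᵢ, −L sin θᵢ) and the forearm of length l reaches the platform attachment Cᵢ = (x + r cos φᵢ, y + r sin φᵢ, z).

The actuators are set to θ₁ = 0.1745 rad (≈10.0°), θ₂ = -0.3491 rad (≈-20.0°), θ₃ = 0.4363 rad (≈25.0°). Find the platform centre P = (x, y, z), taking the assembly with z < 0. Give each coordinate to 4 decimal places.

O1 = (0.2082·cos0.0°, 0.2082·sin0.0°, -0.0208) = (0.2082, 0.0000, -0.0208)
φ2=120.0°: virtual centre (-0.1014, 0.1756, 0.0410), radius l
arm 3 at φ=240.0°: (R−r)+L cos θ3 = 0.1988;  O3 = (-0.0994, -0.1721, -0.0507)
|O₂|²−|O₁|² = -0.0010;  |O₃|²−|O₁|² = -0.0017
plane₁₂: -0.6191x+0.3512y+0.1238z = -0.0010
det = 0.4292;  x = 0.0022+0.0504z,  y = 0.0010+-0.2636z
sphere 1 gives Az²+Bz+C=0 with A=1.0720, B=0.0204, C=-0.2071;  B²−4AC=0.8886;  roots -0.4492, 0.4302;  negative root z = -0.4492
x = -0.0205, y = 0.1194

(-0.0205, 0.1194, -0.4492)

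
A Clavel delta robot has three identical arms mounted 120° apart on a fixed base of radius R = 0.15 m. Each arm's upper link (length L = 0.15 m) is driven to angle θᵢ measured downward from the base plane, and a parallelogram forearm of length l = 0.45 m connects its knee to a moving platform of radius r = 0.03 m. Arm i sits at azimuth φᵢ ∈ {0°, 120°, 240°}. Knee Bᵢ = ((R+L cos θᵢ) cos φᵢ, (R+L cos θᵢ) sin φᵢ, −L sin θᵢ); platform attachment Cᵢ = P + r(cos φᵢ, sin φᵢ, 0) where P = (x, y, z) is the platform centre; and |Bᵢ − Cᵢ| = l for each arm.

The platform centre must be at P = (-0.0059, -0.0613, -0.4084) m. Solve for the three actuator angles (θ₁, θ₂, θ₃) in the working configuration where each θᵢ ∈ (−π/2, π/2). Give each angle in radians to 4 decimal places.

θ₁ = 0.3490, θ₂ = 0.5233, θ₃ = 0.0870

rotate P by −φ1: (-0.0059, -0.0613, -0.4084)
  A cos θ + B sin θ = C:  0.1259·cos θ + -0.4084·sin θ = -0.0213
  γ=atan2(-0.4084,0.1259)=-1.2718;  ψ=arccos(-0.0499)=1.6207;  θ1=γ+ψ≈0.3490
arm 2 (φ=120.0°): x'=-0.0501, y'=0.0358
  A=0.1701, B=-0.4084, C=(l²−L²−A²−y'²−z²)/(2L)=-0.0567
  √(A²+B²)=0.4424;  θ2 = -1.1761+1.6994 ≈ 0.5233
φ3=240.0° → target in arm frame (0.0560, 0.0255)
  A=0.0640, B=-0.4084, C=(l²−L²−A²−y'²−z²)/(2L)=0.0282
  γ=atan2(-0.4084,0.0640)=-1.4154;  ψ=arccos(0.0683)=1.5025;  θ3=γ+ψ≈0.0870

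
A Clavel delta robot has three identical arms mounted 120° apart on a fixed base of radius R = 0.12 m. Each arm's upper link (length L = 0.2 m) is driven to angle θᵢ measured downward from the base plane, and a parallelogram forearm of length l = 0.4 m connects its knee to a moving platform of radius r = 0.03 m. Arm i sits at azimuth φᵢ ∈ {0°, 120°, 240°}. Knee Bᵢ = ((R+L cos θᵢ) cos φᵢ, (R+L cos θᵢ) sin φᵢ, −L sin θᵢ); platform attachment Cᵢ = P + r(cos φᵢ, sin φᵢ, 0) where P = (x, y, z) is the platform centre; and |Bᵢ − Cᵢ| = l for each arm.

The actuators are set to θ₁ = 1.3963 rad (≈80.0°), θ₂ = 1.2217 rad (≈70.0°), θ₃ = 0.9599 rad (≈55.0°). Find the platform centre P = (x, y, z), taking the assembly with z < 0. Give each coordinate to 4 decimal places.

(-0.0721, -0.0495, -0.5416)

φ1=0.0°: virtual centre (0.1247, 0.0000, -0.1970), radius l
φ2=120.0°: virtual centre (-0.0792, 0.1372, -0.1879), radius l
arm 3 at φ=240.0°: e+L cos θ3 = 0.2047;  centre 3 = (-0.1024, -0.1773, -0.1638)
|centre ₂|²−|centre ₁|² = 0.0061;  |centre ₃|²−|centre ₁|² = 0.0144
[-0.4079 0.2744 0.0181]·P = 0.0061;  [-0.4542 -0.3546 0.0663]·P = 0.0144
det = 0.2692;  x = -0.0227+0.0913z,  y = -0.0116+0.0699z
quadratic in z: (1.0132)z²+(0.3654)z+(-0.0993)=0, √Δ=0.7322 → z ∈ {-0.5416, 0.1810}; z = -0.5416 (taking z<0)
x = -0.0721, y = -0.0495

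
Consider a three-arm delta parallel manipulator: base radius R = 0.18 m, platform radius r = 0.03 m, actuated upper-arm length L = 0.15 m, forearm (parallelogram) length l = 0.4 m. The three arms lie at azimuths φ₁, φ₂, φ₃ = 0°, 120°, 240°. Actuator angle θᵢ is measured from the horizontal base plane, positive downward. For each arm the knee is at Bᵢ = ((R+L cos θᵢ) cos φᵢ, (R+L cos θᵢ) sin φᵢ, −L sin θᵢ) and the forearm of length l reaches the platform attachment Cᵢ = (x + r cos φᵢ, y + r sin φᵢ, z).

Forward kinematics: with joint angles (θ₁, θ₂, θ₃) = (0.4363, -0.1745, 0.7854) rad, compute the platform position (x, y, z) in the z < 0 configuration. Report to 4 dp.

(-0.0099, 0.0990, -0.3138)

arm 1 at φ=0.0°: (R−r)+L cos θ1 = 0.2859;  S1 = (0.2859, 0.0000, -0.0634)
φ2=120.0°: virtual centre (-0.1489, 0.2578, 0.0260), radius l
φ3=240.0°: virtual centre (-0.1280, -0.2218, -0.1061), radius l
|S₂|²−|S₁|² = 0.0035;  |S₃|²−|S₁|² = -0.0090
[-0.8696 0.5157 0.1789]·P = 0.0035;  [-0.8280 -0.4435 -0.0854]·P = -0.0090
det = 0.8126;  x = 0.0038+0.0435z,  y = 0.0132+-0.2736z
quadratic in z: (1.0767)z²+(0.0950)z+(-0.0762)=0, √Δ=0.5806 → z ∈ {-0.3138, 0.2255}; z = -0.3138 (taking z<0)
x = -0.0099, y = 0.0990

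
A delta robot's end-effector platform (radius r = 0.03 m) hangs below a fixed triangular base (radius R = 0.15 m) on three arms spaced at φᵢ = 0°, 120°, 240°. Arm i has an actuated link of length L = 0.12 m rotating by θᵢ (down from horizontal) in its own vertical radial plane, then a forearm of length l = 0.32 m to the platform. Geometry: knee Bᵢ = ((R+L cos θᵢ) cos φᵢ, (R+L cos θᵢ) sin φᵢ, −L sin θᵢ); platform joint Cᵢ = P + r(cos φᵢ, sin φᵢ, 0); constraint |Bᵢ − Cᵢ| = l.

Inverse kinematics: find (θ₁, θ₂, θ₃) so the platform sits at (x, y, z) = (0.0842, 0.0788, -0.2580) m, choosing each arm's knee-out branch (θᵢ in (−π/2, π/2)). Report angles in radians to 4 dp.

θ₁ = -0.0871, θ₂ = 0.3487, θ₃ = 1.1343

rotate P by −φ1: (0.0842, 0.0788, -0.2580)
  A=0.0358, B=-0.2580, C=(l²−L²−A²−y'²−z²)/(2L)=0.0581
  √(A²+B²)=0.2605;  θ1 = -1.4329+1.3458 ≈ -0.0871
arm 2 (φ=120.0°): x'=0.0261, y'=-0.1123
  A=0.0939, B=-0.2580, C=(l²−L²−A²−y'²−z²)/(2L)=0.0000
  √(A²+B²)=0.2745;  θ2 = -1.2219+1.5706 ≈ 0.3487
rotate P by −φ3: (-0.1103, 0.0335, -0.2580)
  e−x'=0.2303;  (l²−L²−(e−x')²−y'²−z²)/2L = -0.1364
  √(A²+B²)=0.3459;  θ3 = -0.8420+1.9763 ≈ 1.1343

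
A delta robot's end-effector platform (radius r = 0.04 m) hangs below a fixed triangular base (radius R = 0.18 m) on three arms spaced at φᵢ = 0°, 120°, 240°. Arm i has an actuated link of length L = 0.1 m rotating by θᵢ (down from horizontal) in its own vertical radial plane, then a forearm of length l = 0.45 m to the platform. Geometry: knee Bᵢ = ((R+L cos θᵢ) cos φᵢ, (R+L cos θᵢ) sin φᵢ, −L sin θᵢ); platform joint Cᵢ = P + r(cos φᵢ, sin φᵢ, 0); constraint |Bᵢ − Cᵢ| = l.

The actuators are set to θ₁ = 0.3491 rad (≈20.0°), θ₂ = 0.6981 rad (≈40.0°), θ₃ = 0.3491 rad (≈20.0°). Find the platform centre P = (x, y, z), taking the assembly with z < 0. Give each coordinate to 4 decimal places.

(0.0230, -0.0399, -0.4297)

φ1=0.0°: virtual centre (0.2340, 0.0000, -0.0342), radius l
centre 2 = (0.2166·cos120.0°, 0.2166·sin120.0°, -0.0643) = (-0.1083, 0.1876, -0.0643)
arm 3 at φ=240.0°: e+L cos θ3 = 0.2340;  centre 3 = (-0.1170, -0.2026, -0.0342)
|centre ₂|²−|centre ₁|² = -0.0049;  |centre ₃|²−|centre ₁|² = 0.0000
linear system: -0.6845x+0.3752y = -0.0049−-0.0601z; -0.7019x+-0.4052y = 0.0000−0.0000z
Cramer: x(z) = 0.0036-0.0451z;  y(z) = -0.0063+0.0781z
sphere 1 gives Az²+Bz+C=0 with A=1.0081, B=0.0882, C=-0.1482;  B²−4AC=0.6056;  roots -0.4297, 0.3422;  negative root z = -0.4297
x = 0.0230, y = -0.0399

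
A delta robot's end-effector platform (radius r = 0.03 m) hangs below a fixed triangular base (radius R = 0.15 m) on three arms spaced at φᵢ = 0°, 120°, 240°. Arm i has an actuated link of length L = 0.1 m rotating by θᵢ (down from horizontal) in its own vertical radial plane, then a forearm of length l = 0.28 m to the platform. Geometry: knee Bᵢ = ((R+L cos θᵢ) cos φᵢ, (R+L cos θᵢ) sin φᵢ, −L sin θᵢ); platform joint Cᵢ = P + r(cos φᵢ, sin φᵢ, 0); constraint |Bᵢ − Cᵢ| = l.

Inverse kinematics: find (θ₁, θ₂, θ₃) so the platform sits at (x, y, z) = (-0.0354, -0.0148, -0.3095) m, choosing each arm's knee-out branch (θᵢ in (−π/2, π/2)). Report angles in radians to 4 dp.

θ₁ = 1.3093, θ₂ = 1.0471, θ₃ = 0.8731

rotate P by −φ1: (-0.0354, -0.0148, -0.3095)
  e−x'=0.1554;  (l²−L²−(e−x')²−y'²−z²)/2L = -0.2588
  γ=atan2(-0.3095,0.1554)=-1.1055;  ψ=arccos(-0.7473)=2.4147;  θ1=γ+ψ≈1.3093
arm 2 (φ=120.0°): x'=0.0049, y'=0.0381
  A cos θ + B sin θ = C:  0.1151·cos θ + -0.3095·sin θ = -0.2105
  γ=atan2(-0.3095,0.1151)=-1.2147;  ψ=arccos(-0.6373)=2.2618;  θ2=γ+ψ≈1.0471
φ3=240.0° → target in arm frame (0.0305, -0.0233)
  A cos θ + B sin θ = C:  0.0895·cos θ + -0.3095·sin θ = -0.1797
  θ3 = atan2(B,A) + arccos(C/0.3222) = 0.8731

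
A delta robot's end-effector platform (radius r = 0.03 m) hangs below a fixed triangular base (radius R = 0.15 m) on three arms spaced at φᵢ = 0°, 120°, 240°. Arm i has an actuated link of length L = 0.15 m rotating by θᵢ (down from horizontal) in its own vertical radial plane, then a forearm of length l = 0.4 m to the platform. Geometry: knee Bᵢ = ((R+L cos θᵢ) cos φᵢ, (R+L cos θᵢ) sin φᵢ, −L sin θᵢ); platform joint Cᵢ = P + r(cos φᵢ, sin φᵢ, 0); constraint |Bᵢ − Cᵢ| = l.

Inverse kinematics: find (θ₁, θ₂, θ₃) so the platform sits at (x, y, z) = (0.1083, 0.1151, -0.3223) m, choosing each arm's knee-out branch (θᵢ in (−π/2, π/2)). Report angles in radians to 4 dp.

φ1=0.0° → target in arm frame (0.1083, 0.1151)
  A cos θ + B sin θ = C:  0.0117·cos θ + -0.3223·sin θ = 0.0675
  √(A²+B²)=0.3225;  θ1 = -1.5345+1.3601 ≈ -0.1744
rotate P by −φ2: (0.0455, -0.1513, -0.3223)
  A=0.0745, B=-0.3223, C=(l²−L²−A²−y'²−z²)/(2L)=0.0172
  θ2 = atan2(B,A) + arccos(C/0.3308) = 0.1749
arm 3 (φ=240.0°): x'=-0.1538, y'=0.0362
  A=0.2738, B=-0.3223, C=(l²−L²−A²−y'²−z²)/(2L)=-0.1422
  √(A²+B²)=0.4229;  θ3 = -0.8665+1.9138 ≈ 1.0473

θ₁ = -0.1744, θ₂ = 0.1749, θ₃ = 1.0473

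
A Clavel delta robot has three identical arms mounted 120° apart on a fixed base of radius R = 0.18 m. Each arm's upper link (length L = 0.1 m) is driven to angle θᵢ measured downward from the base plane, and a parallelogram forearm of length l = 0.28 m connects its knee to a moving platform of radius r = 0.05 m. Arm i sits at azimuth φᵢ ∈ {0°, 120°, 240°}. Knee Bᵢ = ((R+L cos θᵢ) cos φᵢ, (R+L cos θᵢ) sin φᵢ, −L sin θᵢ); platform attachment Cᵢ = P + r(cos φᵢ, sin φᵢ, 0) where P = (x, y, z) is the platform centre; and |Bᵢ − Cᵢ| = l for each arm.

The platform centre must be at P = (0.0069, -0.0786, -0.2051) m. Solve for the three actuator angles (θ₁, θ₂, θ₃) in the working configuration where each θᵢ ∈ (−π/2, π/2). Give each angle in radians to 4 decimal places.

θ₁ = 0.4358, θ₂ = 1.0475, θ₃ = -0.1748

arm 1 (φ=0.0°): x'=0.0069, y'=-0.0786
  A=0.1231, B=-0.2051, C=(l²−L²−A²−y'²−z²)/(2L)=0.0250
  θ1 = atan2(B,A) + arccos(C/0.2392) = 0.4358
rotate P by −φ2: (-0.0715, 0.0333, -0.2051)
  A cos θ + B sin θ = C:  0.2015·cos θ + -0.2051·sin θ = -0.0769
  θ2 = atan2(B,A) + arccos(C/0.2875) = 1.0475
φ3=240.0° → target in arm frame (0.0646, 0.0453)
  e−x'=0.0654;  (l²−L²−(e−x')²−y'²−z²)/2L = 0.1000
  θ3 = atan2(B,A) + arccos(C/0.2153) = -0.1748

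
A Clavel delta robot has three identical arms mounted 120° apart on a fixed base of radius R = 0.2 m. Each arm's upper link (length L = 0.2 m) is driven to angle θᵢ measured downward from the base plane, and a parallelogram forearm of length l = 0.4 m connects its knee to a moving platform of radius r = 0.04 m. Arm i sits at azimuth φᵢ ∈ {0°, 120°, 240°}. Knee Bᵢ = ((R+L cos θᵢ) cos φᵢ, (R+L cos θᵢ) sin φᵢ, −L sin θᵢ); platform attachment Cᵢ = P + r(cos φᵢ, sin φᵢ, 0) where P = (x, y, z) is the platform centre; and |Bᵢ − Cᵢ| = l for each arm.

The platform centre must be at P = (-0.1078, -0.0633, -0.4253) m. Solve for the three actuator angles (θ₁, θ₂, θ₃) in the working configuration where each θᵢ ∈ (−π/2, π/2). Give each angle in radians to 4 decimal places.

φ1=0.0° → target in arm frame (-0.1078, -0.0633)
  e−x'=0.2678;  (l²−L²−(e−x')²−y'²−z²)/2L = -0.3415
  γ=atan2(-0.4253,0.2678)=-1.0088;  ψ=arccos(-0.6795)=2.3179;  θ1=γ+ψ≈1.3090
φ2=120.0° → target in arm frame (-0.0009, 0.1250)
  A=0.1609, B=-0.4253, C=(l²−L²−A²−y'²−z²)/(2L)=-0.2560
  γ=atan2(-0.4253,0.1609)=-1.2091;  ψ=arccos(-0.5630)=2.1688;  θ2=γ+ψ≈0.9597
rotate P by −φ3: (0.1087, -0.0617, -0.4253)
  A cos θ + B sin θ = C:  0.0513·cos θ + -0.4253·sin θ = -0.1683
  √(A²+B²)=0.4284;  θ3 = -1.4508+1.9745 ≈ 0.5237

θ₁ = 1.3090, θ₂ = 0.9597, θ₃ = 0.5237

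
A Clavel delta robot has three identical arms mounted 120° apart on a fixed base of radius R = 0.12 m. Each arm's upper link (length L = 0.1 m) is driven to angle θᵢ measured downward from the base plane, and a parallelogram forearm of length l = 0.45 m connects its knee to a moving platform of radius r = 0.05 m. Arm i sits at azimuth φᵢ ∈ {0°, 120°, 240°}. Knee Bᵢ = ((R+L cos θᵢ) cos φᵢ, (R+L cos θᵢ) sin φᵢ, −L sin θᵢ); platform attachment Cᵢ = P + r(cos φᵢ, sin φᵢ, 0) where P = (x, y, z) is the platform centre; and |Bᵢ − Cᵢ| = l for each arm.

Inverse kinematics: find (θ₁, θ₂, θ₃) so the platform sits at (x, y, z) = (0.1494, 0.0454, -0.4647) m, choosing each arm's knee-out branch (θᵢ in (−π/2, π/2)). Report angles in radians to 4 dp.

θ₁ = 0.1749, θ₂ = 0.8731, θ₃ = 1.1346

arm 1 (φ=0.0°): x'=0.1494, y'=0.0454
  A=-0.0794, B=-0.4647, C=(l²−L²−A²−y'²−z²)/(2L)=-0.1591
  √(A²+B²)=0.4714;  θ1 = -1.7400+1.9149 ≈ 0.1749
φ2=120.0° → target in arm frame (-0.0354, -0.1521)
  A=0.1054, B=-0.4647, C=(l²−L²−A²−y'²−z²)/(2L)=-0.2884
  √(A²+B²)=0.4765;  θ2 = -1.3478+2.2209 ≈ 0.8731
arm 3 (φ=240.0°): x'=-0.1140, y'=0.1067
  A=0.1840, B=-0.4647, C=(l²−L²−A²−y'²−z²)/(2L)=-0.3435
  √(A²+B²)=0.4998;  θ3 = -1.1937+2.3284 ≈ 1.1346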